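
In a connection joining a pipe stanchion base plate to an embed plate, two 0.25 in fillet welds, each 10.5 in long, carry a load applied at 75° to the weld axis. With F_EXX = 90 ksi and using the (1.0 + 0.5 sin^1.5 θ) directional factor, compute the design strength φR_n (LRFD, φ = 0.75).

t_e = 0.707 × 0.25 = 0.1767 in; A_we = 0.1767 × 21 = 3.712 in².
Directional factor: 1.0 + 0.5 sin^1.5(75°) = 1.475.
F_nw = 0.6 × 90 × 1.475 = 79.63 ksi.
φR_n = 0.75 × 79.63 × 3.712 = 221.7 kip.

φR_n ≈ 222 kip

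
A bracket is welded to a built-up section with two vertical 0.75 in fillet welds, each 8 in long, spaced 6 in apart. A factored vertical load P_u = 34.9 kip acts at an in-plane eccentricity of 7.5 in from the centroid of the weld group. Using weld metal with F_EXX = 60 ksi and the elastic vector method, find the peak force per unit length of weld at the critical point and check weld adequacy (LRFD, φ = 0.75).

f_max ≈ 7.23 kip/in; adequate

Total weld length L_w = 16 in. Treat welds as unit-width lines.
Polar moment about centroid: J = 2[d³/12 + d(b/2)²] = 2[8³/12 + 8×3²] = 229.3 in³.
Direct shear f_v = P/L_w = 34.9 / 16 = 2.181 kip/in (vertical).
Torsion M = P·e = 34.9 × 7.5 = 261.75 kip·in.
Critical point at (x, y) = (3, 4) from centroid. f_tx = M·y/J = 4.565 kip/in; f_ty = M·x/J = 3.424 kip/in.
Resultant f_max = √[f_tx² + (f_v + f_ty)²] = √[4.565² + (2.181 + 3.424)²] = 7.229 kip/in.
Capacity per unit length: φr_n = 0.75 × 0.6 × 60 × (0.707 × 0.75) = 14.32 kip/in.
7.229 ≤ 14.32 → adequate.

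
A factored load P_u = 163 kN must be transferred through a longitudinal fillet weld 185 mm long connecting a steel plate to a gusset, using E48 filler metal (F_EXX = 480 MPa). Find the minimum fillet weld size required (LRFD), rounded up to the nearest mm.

w = 6 mm

Total weld length L = 185 mm.
Required throat t_e = P_u / (φ × 0.6 F_EXX × L) = 163 / (0.75 × 0.6 × 480 × 185 × 10⁻³) = 4.079 mm.
Required leg w = t_e / 0.707 = 5.77 mm → use 6 mm.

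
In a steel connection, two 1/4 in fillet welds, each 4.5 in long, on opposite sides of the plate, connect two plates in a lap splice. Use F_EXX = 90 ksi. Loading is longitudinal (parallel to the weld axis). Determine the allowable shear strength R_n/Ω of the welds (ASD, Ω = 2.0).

Effective throat t_e = 0.707 × 0.25 = 0.1767 in.
Total length L = 9 in; A_we = 0.1767 × 9 = 1.591 in².
F_nw = 0.6 F_EXX = 0.6 × 90 = 54 ksi.
R_n = 54 × 1.591 = 85.9 kip; R_n/Ω = 85.9/2.0 = 42.95 kip.

R_n/Ω ≈ 43 kip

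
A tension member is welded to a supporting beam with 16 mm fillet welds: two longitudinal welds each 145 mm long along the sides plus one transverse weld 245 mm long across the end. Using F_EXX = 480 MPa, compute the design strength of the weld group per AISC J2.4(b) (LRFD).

t_e = 0.707 × 16 = 11.31 mm.
R_nwl = 0.6 × 480 × 11.31 × 290 × 10⁻³ = 944.8 kN (longitudinal, 2 welds).
R_nwt = 0.6 × 480 × 11.31 × 245 × 10⁻³ = 798.2 kN (transverse, base value).
(i) R_nwl + R_nwt = 1743 kN; (ii) 0.85 R_nwl + 1.5 R_nwt = 2000 kN.
R_n = max = 2000 kN [governs: (ii)]; φR_n = 1500 kN.

φR_n ≈ 1500 kN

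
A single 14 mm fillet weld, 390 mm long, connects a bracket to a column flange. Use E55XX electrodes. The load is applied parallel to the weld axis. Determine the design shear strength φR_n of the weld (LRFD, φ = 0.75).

φR_n ≈ 955 kN

E55XX → F_EXX = 550 MPa.
Effective throat t_e = 0.707 × 14 = 9.898 mm.
Total length L = 390 mm; A_we = 9.898 × 390 = 3860 mm².
F_nw = 0.6 F_EXX = 0.6 × 550 = 330 MPa.
φR_n = 0.75 × 330 × 3860 × 10⁻³ = 955.4 kN.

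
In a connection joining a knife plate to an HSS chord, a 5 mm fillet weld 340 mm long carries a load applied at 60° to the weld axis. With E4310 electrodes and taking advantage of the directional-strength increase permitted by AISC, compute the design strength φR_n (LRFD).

E43XX → F_EXX = 430 MPa.
t_e = 0.707 × 5 = 3.535 mm; A_we = 3.535 × 340 = 1202 mm².
Directional factor: 1.0 + 0.5 sin^1.5(60°) = 1.403.
F_nw = 0.6 × 430 × 1.403 = 362 MPa.
φR_n = 0.75 × 362 × 1202 × 10⁻³ = 326.3 kN.

φR_n ≈ 326 kN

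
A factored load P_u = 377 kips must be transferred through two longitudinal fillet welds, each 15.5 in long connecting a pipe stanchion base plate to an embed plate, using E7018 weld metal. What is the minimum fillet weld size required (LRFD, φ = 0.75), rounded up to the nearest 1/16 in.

w = 9/16 in

E70XX → F_EXX = 70 ksi.
Total weld length L = 31 in.
Required throat t_e = P_u / (φ × 0.6 F_EXX × L) = 377 / (0.75 × 0.6 × 70 × 31) = 0.3861 in.
Required leg w = t_e / 0.707 = 0.5461 in → use 9/16 in.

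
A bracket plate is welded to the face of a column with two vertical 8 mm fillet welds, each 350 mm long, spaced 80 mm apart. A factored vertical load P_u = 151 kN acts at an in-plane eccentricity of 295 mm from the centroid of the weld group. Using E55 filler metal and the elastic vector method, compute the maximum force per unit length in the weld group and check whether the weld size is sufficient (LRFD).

f_max ≈ 1040 N/mm; adequate

E55XX → F_EXX = 550 MPa.
Total weld length L_w = 700 mm. Treat welds as unit-width lines.
Polar moment about centroid: J = 2[d³/12 + d(b/2)²] = 2[350³/12 + 350×40²] = 8266000 mm³.
Direct shear f_v = P/L_w = 151×10³ / 700 = 215.7 N/mm (vertical).
Torsion M = P·e = 151×10³ × 295 = 44545000 N·mm.
Critical point at (x, y) = (40, 175) from centroid. f_tx = M·y/J = 943.1 N/mm; f_ty = M·x/J = 215.6 N/mm.
Resultant f_max = √[f_tx² + (f_v + f_ty)²] = √[943.1² + (215.7 + 215.6)²] = 1037 N/mm.
Capacity per unit length: φr_n = 0.75 × 0.6 × 550 × (0.707 × 8) = 1400 N/mm.
1037 ≤ 1400 → adequate.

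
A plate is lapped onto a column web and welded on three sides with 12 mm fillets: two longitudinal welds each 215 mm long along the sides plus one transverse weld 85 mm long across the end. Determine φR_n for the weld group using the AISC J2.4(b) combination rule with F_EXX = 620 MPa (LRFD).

φR_n ≈ 1220 kN

t_e = 0.707 × 12 = 8.484 mm.
R_nwl = 0.6 × 620 × 8.484 × 430 × 10⁻³ = 1357 kN (longitudinal, 2 welds).
R_nwt = 0.6 × 620 × 8.484 × 85 × 10⁻³ = 268.3 kN (transverse, base value).
(i) R_nwl + R_nwt = 1625 kN; (ii) 0.85 R_nwl + 1.5 R_nwt = 1556 kN.
R_n = max = 1625 kN [governs: (i)]; φR_n = 1219 kN.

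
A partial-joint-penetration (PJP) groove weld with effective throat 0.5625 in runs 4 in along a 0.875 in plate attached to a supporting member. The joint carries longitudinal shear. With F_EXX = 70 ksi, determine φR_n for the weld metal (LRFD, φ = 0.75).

Effective throat (given) t_e = 0.5625 in.
A_we = 0.5625 × 4 = 2.25 in².
F_nw = 0.6 F_EXX = 42 ksi.
φR_n = 0.75 × 42 × 2.25 = 70.88 kips.

φR_n ≈ 70.9 kips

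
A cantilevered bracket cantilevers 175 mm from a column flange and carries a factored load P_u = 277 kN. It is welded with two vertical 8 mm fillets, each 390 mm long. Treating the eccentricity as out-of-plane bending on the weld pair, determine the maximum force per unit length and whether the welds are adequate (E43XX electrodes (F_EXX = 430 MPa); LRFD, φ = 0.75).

L_w = 2 × 390 = 780 mm; section modulus (unit throat) S = 2 × L²/6 = 50700 mm².
Direct shear f_v = P/L_w = 277×10³/780 = 355.1 N/mm.
Moment M = P × e = 277×10³ × 175 = 48475000 N·mm; bending f_b = M/S = 956.1 N/mm.
f_max = √(f_v² + f_b²) = √(355.1² + 956.1²) = 1020 N/mm.
φr_n = 0.75 × 0.6 × 430 × (0.707 × 8) = 1094 N/mm → adequate.

f_max ≈ 1020 N/mm; adequate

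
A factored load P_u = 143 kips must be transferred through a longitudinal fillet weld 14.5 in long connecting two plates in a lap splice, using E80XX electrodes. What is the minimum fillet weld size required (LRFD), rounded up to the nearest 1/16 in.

E80XX → F_EXX = 80 ksi.
Total weld length L = 14.5 in.
Required throat t_e = P_u / (φ × 0.6 F_EXX × L) = 143 / (0.75 × 0.6 × 80 × 14.5) = 0.2739 in.
Required leg w = t_e / 0.707 = 0.3875 in → use 7/16 in.

w = 7/16 in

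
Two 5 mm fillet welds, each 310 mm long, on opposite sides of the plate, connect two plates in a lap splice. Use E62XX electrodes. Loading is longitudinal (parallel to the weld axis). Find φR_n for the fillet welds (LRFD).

φR_n ≈ 611 kN

E62XX → F_EXX = 620 MPa.
Effective throat t_e = 0.707 × 5 = 3.535 mm.
Total length L = 620 mm; A_we = 3.535 × 620 = 2192 mm².
F_nw = 0.6 F_EXX = 0.6 × 620 = 372 MPa.
φR_n = 0.75 × 372 × 2192 × 10⁻³ = 611.5 kN.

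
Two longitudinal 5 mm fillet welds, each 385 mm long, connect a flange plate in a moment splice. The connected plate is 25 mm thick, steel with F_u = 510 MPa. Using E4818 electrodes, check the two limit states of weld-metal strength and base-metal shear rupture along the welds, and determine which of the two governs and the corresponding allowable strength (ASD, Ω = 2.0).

E48XX → F_EXX = 480 MPa.
t_e = 0.707 × 5 = 3.535 mm; L = 770 mm.
Weld metal: R_n/Ω = (1/2.0) × 0.6 × 480 × 3.535 × 770 × 10⁻³ = 392 kN.
Base metal (shear rupture): R_n/Ω = (1/2.0) × 0.6 × 510 × 25 × 770 × 10⁻³ = 2945 kN.
Governing: weld metal.

R_n/Ω ≈ 392 kN (weld metal governs)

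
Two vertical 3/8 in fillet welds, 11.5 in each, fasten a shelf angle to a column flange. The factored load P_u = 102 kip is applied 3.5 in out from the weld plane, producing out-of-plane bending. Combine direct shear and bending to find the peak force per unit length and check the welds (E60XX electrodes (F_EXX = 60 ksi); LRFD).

f_max ≈ 9.23 kip/in; NOT adequate

L_w = 2 × 11.5 = 23 in; section modulus (unit throat) S = 2 × L²/6 = 44.08 in².
Direct shear f_v = P/L_w = 102/23 = 4.435 kip/in.
Moment M = P × e = 102 × 3.5 = 357 kip·in; bending f_b = M/S = 8.098 kip/in.
f_max = √(f_v² + f_b²) = √(4.435² + 8.098²) = 9.233 kip/in.
φr_n = 0.75 × 0.6 × 60 × (0.707 × 0.375) = 7.158 kip/in → NOT adequate.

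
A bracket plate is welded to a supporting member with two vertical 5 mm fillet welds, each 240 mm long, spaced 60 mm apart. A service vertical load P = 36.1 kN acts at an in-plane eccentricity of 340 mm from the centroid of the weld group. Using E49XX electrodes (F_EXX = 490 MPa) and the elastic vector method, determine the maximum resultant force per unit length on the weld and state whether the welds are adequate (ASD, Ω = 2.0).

Total weld length L_w = 480 mm. Treat welds as unit-width lines.
Polar moment about centroid: J = 2[d³/12 + d(b/2)²] = 2[240³/12 + 240×30²] = 2736000 mm³.
Direct shear f_v = P/L_w = 36.1×10³ / 480 = 75.21 N/mm (vertical).
Torsion M = P·e = 36.1×10³ × 340 = 12274000 N·mm.
Critical point at (x, y) = (30, 120) from centroid. f_tx = M·y/J = 538.3 N/mm; f_ty = M·x/J = 134.6 N/mm.
Resultant f_max = √[f_tx² + (f_v + f_ty)²] = √[538.3² + (75.21 + 134.6)²] = 577.8 N/mm.
Capacity per unit length: r_n/Ω = (1/2.0) × 0.6 × 490 × (0.707 × 5) = 519.6 N/mm.
577.8 > 519.6 → NOT adequate.

f_max ≈ 578 N/mm; NOT adequate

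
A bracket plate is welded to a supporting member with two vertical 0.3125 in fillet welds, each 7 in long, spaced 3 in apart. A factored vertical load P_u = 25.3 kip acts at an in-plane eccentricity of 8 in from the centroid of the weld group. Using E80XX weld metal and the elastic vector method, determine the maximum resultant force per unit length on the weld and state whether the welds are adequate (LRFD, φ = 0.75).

f_max ≈ 9.55 kip/in; NOT adequate

E80XX → F_EXX = 80 ksi.
Total weld length L_w = 14 in. Treat welds as unit-width lines.
Polar moment about centroid: J = 2[d³/12 + d(b/2)²] = 2[7³/12 + 7×1.5²] = 88.67 in³.
Direct shear f_v = P/L_w = 25.3 / 14 = 1.807 kip/in (vertical).
Torsion M = P·e = 25.3 × 8 = 202.4 kip·in.
Critical point at (x, y) = (1.5, 3.5) from centroid. f_tx = M·y/J = 7.989 kip/in; f_ty = M·x/J = 3.424 kip/in.
Resultant f_max = √[f_tx² + (f_v + f_ty)²] = √[7.989² + (1.807 + 3.424)²] = 9.55 kip/in.
Capacity per unit length: φr_n = 0.75 × 0.6 × 80 × (0.707 × 0.3125) = 7.954 kip/in.
9.55 > 7.954 → NOT adequate.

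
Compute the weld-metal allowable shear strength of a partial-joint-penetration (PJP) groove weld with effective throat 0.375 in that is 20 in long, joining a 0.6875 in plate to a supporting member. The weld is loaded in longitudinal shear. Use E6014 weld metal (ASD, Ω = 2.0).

R_n/Ω ≈ 135 kips

E60XX → F_EXX = 60 ksi.
Effective throat (given) t_e = 0.375 in.
A_we = 0.375 × 20 = 7.5 in².
F_nw = 0.6 F_EXX = 36 ksi.
R_n/Ω = (36 × 7.5) / 2.0 = 135 kips.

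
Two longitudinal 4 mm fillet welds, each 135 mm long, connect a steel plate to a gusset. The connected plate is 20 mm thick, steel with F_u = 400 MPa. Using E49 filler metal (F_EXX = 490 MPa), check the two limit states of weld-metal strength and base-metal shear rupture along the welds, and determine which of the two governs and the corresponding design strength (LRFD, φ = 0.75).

φR_n ≈ 168 kN (weld metal governs)

t_e = 0.707 × 4 = 2.828 mm; L = 270 mm.
Weld metal: φR_n = 0.75 × 0.6 × 490 × 2.828 × 270 × 10⁻³ = 168.4 kN.
Base metal (shear rupture): φR_n = 0.75 × 0.6 × 400 × 20 × 270 × 10⁻³ = 972 kN.
Governing: weld metal.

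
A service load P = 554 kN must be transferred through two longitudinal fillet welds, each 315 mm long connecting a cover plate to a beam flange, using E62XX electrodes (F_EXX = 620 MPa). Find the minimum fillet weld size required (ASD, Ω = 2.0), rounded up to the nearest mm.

Total weld length L = 630 mm.
Required throat t_e = P × Ω / (0.6 F_EXX × L) = 554 × 2.0 / (0.6 × 620 × 630 × 10⁻³) = 4.728 mm.
Required leg w = t_e / 0.707 = 6.687 mm → use 7 mm.

w = 7 mm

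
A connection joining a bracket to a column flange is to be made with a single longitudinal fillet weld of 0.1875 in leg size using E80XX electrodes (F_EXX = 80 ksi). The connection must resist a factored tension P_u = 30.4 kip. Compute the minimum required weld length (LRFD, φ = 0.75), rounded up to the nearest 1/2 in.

Throat t_e = 0.707 × 0.1875 = 0.1326 in.
φr_n = 0.75 × 0.6 × 80 × 0.1326 = 4.772 kip/in.
L_req = P_u / φr_n = 30.4 / 4.772 = 6.37 in total.
Round up → use L = 6.5 in.

L = 6.5 in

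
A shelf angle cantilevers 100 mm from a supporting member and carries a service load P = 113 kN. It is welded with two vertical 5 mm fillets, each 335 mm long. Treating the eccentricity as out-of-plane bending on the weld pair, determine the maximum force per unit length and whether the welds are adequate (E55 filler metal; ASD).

f_max ≈ 346 N/mm; adequate

E55XX → F_EXX = 550 MPa.
L_w = 2 × 335 = 670 mm; section modulus (unit throat) S = 2 × L²/6 = 37410 mm².
Direct shear f_v = P/L_w = 113×10³/670 = 168.7 N/mm.
Moment M = P × e = 113×10³ × 100 = 11300000 N·mm; bending f_b = M/S = 302.1 N/mm.
f_max = √(f_v² + f_b²) = √(168.7² + 302.1²) = 346 N/mm.
r_n/Ω = (1/2.0) × 0.6 × 550 × (0.707 × 5) = 583.3 N/mm → adequate.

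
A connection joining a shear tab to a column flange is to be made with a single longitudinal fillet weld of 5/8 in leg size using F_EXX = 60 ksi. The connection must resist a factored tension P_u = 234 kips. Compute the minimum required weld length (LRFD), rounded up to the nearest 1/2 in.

L = 20 in

Throat t_e = 0.707 × 0.625 = 0.4419 in.
φr_n = 0.75 × 0.6 × 60 × 0.4419 = 11.93 kips/in.
L_req = P_u / φr_n = 234 / 11.93 = 19.61 in total.
Round up → use L = 20 in.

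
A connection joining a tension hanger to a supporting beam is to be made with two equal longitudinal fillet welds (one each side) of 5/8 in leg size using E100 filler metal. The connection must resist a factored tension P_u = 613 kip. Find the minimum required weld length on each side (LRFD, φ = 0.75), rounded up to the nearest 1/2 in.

E100XX → F_EXX = 100 ksi.
Throat t_e = 0.707 × 0.625 = 0.4419 in.
φr_n = 0.75 × 0.6 × 100 × 0.4419 = 19.88 kip/in.
L_req = P_u / φr_n = 613 / 19.88 = 30.83 in total.
Per side: 30.83 / 2 = 15.41 in.
Round up → use L = 15.5 in on each side.

L = 15.5 in on each side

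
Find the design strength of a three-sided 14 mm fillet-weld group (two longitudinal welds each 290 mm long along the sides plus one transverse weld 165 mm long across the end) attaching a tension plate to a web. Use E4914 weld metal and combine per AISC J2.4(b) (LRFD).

E49XX → F_EXX = 490 MPa.
t_e = 0.707 × 14 = 9.898 mm.
R_nwl = 0.6 × 490 × 9.898 × 580 × 10⁻³ = 1688 kN (longitudinal, 2 welds).
R_nwt = 0.6 × 490 × 9.898 × 165 × 10⁻³ = 480.2 kN (transverse, base value).
(i) R_nwl + R_nwt = 2168 kN; (ii) 0.85 R_nwl + 1.5 R_nwt = 2155 kN.
R_n = max = 2168 kN [governs: (i)]; φR_n = 1626 kN.

φR_n ≈ 1630 kN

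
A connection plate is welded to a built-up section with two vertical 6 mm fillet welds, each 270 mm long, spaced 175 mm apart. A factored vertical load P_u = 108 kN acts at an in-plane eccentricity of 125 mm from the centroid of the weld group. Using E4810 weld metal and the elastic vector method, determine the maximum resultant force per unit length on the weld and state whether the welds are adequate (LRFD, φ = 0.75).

E48XX → F_EXX = 480 MPa.
Total weld length L_w = 540 mm. Treat welds as unit-width lines.
Polar moment about centroid: J = 2[d³/12 + d(b/2)²] = 2[270³/12 + 270×87.5²] = 7415000 mm³.
Direct shear f_v = P/L_w = 108×10³ / 540 = 200 N/mm (vertical).
Torsion M = P·e = 108×10³ × 125 = 13500000 N·mm.
Critical point at (x, y) = (87.5, 135) from centroid. f_tx = M·y/J = 245.8 N/mm; f_ty = M·x/J = 159.3 N/mm.
Resultant f_max = √[f_tx² + (f_v + f_ty)²] = √[245.8² + (200 + 159.3)²] = 435.3 N/mm.
Capacity per unit length: φr_n = 0.75 × 0.6 × 480 × (0.707 × 6) = 916.3 N/mm.
435.3 ≤ 916.3 → adequate.

f_max ≈ 435 N/mm; adequate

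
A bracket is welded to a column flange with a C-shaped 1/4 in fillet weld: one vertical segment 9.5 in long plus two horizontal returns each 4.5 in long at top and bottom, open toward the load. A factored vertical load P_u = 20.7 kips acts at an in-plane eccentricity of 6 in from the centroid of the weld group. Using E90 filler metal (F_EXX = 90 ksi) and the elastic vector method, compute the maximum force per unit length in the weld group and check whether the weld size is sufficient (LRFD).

f_max ≈ 3.11 kip/in; adequate

Total weld length L_w = 18.5 in. Treat welds as unit-width lines.
Centroid: x̄ = 2×4.5×2.25 / 18.5 = 1.095 in from the vertical weld.
Polar moment about centroid: J = I_x + I_y = [9.5³/12 + 2×4.5×4.75²] + [9.5×1.095² + 2(4.5³/12 + 4.5×1.155²)] = 313.1 in³.
Direct shear f_v = P/L_w = 20.7 / 18.5 = 1.119 kip/in (vertical).
Torsion M = P·e = 20.7 × 6 = 124.2 kip·in.
Critical point at (x, y) = (3.405, 4.75) from centroid. f_tx = M·y/J = 1.884 kip/in; f_ty = M·x/J = 1.351 kip/in.
Resultant f_max = √[f_tx² + (f_v + f_ty)²] = √[1.884² + (1.119 + 1.351)²] = 3.106 kip/in.
Capacity per unit length: φr_n = 0.75 × 0.6 × 90 × (0.707 × 0.25) = 7.158 kip/in.
3.106 ≤ 7.158 → adequate.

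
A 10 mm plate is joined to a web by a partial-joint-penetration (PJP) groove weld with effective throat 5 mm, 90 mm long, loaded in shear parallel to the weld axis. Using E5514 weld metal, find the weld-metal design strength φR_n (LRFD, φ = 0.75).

φR_n ≈ 111 kN

E55XX → F_EXX = 550 MPa.
Effective throat (given) t_e = 5 mm.
A_we = 5 × 90 = 450 mm².
F_nw = 0.6 F_EXX = 330 MPa.
φR_n = 0.75 × 330 × 450 × 10⁻³ = 111.4 kN.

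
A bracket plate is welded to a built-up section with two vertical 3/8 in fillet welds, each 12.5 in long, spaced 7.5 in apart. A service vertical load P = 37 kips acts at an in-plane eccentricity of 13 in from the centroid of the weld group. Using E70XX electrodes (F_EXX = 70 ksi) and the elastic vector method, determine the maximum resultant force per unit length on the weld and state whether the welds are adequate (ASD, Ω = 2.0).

f_max ≈ 6.07 kip/in; NOT adequate

Total weld length L_w = 25 in. Treat welds as unit-width lines.
Polar moment about centroid: J = 2[d³/12 + d(b/2)²] = 2[12.5³/12 + 12.5×3.75²] = 677.1 in³.
Direct shear f_v = P/L_w = 37 / 25 = 1.48 kip/in (vertical).
Torsion M = P·e = 37 × 13 = 481 kip·in.
Critical point at (x, y) = (3.75, 6.25) from centroid. f_tx = M·y/J = 4.44 kip/in; f_ty = M·x/J = 2.664 kip/in.
Resultant f_max = √[f_tx² + (f_v + f_ty)²] = √[4.44² + (1.48 + 2.664)²] = 6.073 kip/in.
Capacity per unit length: r_n/Ω = (1/2.0) × 0.6 × 70 × (0.707 × 0.375) = 5.568 kip/in.
6.073 > 5.568 → NOT adequate.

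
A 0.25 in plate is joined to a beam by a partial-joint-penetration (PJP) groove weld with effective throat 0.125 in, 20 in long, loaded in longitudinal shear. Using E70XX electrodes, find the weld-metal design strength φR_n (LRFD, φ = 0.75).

E70XX → F_EXX = 70 ksi.
Effective throat (given) t_e = 0.125 in.
A_we = 0.125 × 20 = 2.5 in².
F_nw = 0.6 F_EXX = 42 ksi.
φR_n = 0.75 × 42 × 2.5 = 78.75 kip.

φR_n ≈ 78.8 kip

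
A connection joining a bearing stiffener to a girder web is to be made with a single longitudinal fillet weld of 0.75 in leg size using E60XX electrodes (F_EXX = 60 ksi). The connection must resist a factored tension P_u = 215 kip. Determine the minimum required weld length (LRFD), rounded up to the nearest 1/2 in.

Throat t_e = 0.707 × 0.75 = 0.5302 in.
φr_n = 0.75 × 0.6 × 60 × 0.5302 = 14.32 kip/in.
L_req = P_u / φr_n = 215 / 14.32 = 15.02 in total.
Round up → use L = 15.5 in.

L = 15.5 in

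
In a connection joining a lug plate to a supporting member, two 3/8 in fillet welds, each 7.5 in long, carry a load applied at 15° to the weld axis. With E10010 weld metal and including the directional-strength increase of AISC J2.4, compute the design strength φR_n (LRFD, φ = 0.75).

E100XX → F_EXX = 100 ksi.
t_e = 0.707 × 0.375 = 0.2651 in; A_we = 0.2651 × 15 = 3.977 in².
Directional factor: 1.0 + 0.5 sin^1.5(15°) = 1.066.
F_nw = 0.6 × 100 × 1.066 = 63.95 ksi.
φR_n = 0.75 × 63.95 × 3.977 = 190.7 kip.

φR_n ≈ 191 kip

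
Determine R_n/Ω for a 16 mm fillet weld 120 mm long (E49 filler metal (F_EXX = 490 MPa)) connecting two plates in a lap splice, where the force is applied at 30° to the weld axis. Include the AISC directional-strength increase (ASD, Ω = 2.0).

R_n/Ω ≈ 235 kN

t_e = 0.707 × 16 = 11.31 mm; A_we = 11.31 × 120 = 1357 mm².
Directional factor: 1.0 + 0.5 sin^1.5(30°) = 1.177.
F_nw = 0.6 × 490 × 1.177 = 346 MPa.
R_n/Ω = (346 × 1357) / 2.0 × 10⁻³ = 234.8 kN.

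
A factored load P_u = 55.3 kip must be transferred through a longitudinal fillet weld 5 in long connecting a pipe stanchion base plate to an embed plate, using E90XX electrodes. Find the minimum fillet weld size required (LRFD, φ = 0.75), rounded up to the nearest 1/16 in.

E90XX → F_EXX = 90 ksi.
Total weld length L = 5 in.
Required throat t_e = P_u / (φ × 0.6 F_EXX × L) = 55.3 / (0.75 × 0.6 × 90 × 5) = 0.2731 in.
Required leg w = t_e / 0.707 = 0.3863 in → use 7/16 in.

w = 7/16 in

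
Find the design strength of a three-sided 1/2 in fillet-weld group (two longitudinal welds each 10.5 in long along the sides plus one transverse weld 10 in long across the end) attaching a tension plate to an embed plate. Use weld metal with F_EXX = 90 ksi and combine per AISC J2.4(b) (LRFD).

t_e = 0.707 × 0.5 = 0.3535 in.
R_nwl = 0.6 × 90 × 0.3535 × 21 = 400.9 kips (longitudinal, 2 welds).
R_nwt = 0.6 × 90 × 0.3535 × 10 = 190.9 kips (transverse, base value).
(i) R_nwl + R_nwt = 591.8 kips; (ii) 0.85 R_nwl + 1.5 R_nwt = 627.1 kips.
R_n = max = 627.1 kips [governs: (ii)]; φR_n = 470.3 kips.

φR_n ≈ 470 kips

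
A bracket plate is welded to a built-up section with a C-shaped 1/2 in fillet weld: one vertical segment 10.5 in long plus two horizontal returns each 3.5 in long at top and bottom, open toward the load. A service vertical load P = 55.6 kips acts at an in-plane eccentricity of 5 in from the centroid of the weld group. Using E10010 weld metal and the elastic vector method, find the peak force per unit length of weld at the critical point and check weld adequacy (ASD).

E100XX → F_EXX = 100 ksi.
Total weld length L_w = 17.5 in. Treat welds as unit-width lines.
Centroid: x̄ = 2×3.5×1.75 / 17.5 = 0.7 in from the vertical weld.
Polar moment about centroid: J = I_x + I_y = [10.5³/12 + 2×3.5×5.25²] + [10.5×0.7² + 2(3.5³/12 + 3.5×1.05²)] = 309.4 in³.
Direct shear f_v = P/L_w = 55.6 / 17.5 = 3.177 kip/in (vertical).
Torsion M = P·e = 55.6 × 5 = 278 kip·in.
Critical point at (x, y) = (2.8, 5.25) from centroid. f_tx = M·y/J = 4.717 kip/in; f_ty = M·x/J = 2.516 kip/in.
Resultant f_max = √[f_tx² + (f_v + f_ty)²] = √[4.717² + (3.177 + 2.516)²] = 7.393 kip/in.
Capacity per unit length: r_n/Ω = (1/2.0) × 0.6 × 100 × (0.707 × 0.5) = 10.6 kip/in.
7.393 ≤ 10.6 → adequate.

f_max ≈ 7.39 kip/in; adequate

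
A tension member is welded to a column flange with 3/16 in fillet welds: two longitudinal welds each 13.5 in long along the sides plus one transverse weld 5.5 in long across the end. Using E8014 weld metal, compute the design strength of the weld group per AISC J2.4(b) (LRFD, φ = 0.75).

E80XX → F_EXX = 80 ksi.
t_e = 0.707 × 0.1875 = 0.1326 in.
R_nwl = 0.6 × 80 × 0.1326 × 27 = 171.8 kip (longitudinal, 2 welds).
R_nwt = 0.6 × 80 × 0.1326 × 5.5 = 35 kip (transverse, base value).
(i) R_nwl + R_nwt = 206.8 kip; (ii) 0.85 R_nwl + 1.5 R_nwt = 198.5 kip.
R_n = max = 206.8 kip [governs: (i)]; φR_n = 155.1 kip.

φR_n ≈ 155 kip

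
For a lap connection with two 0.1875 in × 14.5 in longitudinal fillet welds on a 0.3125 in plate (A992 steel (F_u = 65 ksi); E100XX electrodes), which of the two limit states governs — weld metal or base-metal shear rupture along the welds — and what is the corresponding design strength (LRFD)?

φR_n ≈ 173 kip (weld metal governs)

E100XX → F_EXX = 100 ksi.
t_e = 0.707 × 0.1875 = 0.1326 in; L = 29 in.
Weld metal: φR_n = 0.75 × 0.6 × 100 × 0.1326 × 29 = 173 kip.
Base metal (shear rupture): φR_n = 0.75 × 0.6 × 65 × 0.3125 × 29 = 265.1 kip.
Governing: weld metal.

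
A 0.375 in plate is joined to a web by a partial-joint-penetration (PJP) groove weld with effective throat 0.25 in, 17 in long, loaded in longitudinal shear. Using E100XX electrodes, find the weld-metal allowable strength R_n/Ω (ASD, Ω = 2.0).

R_n/Ω ≈ 128 kip

E100XX → F_EXX = 100 ksi.
Effective throat (given) t_e = 0.25 in.
A_we = 0.25 × 17 = 4.25 in².
F_nw = 0.6 F_EXX = 60 ksi.
R_n/Ω = (60 × 4.25) / 2.0 = 127.5 kip.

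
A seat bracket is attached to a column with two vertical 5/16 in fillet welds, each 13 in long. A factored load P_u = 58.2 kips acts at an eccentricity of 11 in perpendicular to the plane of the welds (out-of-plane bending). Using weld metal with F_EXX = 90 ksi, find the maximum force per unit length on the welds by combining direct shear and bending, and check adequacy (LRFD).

L_w = 2 × 13 = 26 in; section modulus (unit throat) S = 2 × L²/6 = 56.33 in².
Direct shear f_v = P/L_w = 58.2/26 = 2.238 kip/in.
Moment M = P × e = 58.2 × 11 = 640.2 kip·in; bending f_b = M/S = 11.36 kip/in.
f_max = √(f_v² + f_b²) = √(2.238² + 11.36²) = 11.58 kip/in.
φr_n = 0.75 × 0.6 × 90 × (0.707 × 0.3125) = 8.948 kip/in → NOT adequate.

f_max ≈ 11.6 kip/in; NOT adequate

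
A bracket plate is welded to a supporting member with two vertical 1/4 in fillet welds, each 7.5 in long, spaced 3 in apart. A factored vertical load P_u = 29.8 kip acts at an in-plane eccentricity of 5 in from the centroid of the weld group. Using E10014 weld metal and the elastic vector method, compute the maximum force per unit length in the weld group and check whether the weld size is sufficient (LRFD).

f_max ≈ 6.78 kip/in; adequate

E100XX → F_EXX = 100 ksi.
Total weld length L_w = 15 in. Treat welds as unit-width lines.
Polar moment about centroid: J = 2[d³/12 + d(b/2)²] = 2[7.5³/12 + 7.5×1.5²] = 104.1 in³.
Direct shear f_v = P/L_w = 29.8 / 15 = 1.987 kip/in (vertical).
Torsion M = P·e = 29.8 × 5 = 149 kip·in.
Critical point at (x, y) = (1.5, 3.75) from centroid. f_tx = M·y/J = 5.369 kip/in; f_ty = M·x/J = 2.148 kip/in.
Resultant f_max = √[f_tx² + (f_v + f_ty)²] = √[5.369² + (1.987 + 2.148)²] = 6.777 kip/in.
Capacity per unit length: φr_n = 0.75 × 0.6 × 100 × (0.707 × 0.25) = 7.954 kip/in.
6.777 ≤ 7.954 → adequate.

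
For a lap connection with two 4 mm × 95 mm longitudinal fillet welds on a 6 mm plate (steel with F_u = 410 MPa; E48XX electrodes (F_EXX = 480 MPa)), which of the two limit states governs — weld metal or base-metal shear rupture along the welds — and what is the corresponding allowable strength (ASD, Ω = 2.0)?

t_e = 0.707 × 4 = 2.828 mm; L = 190 mm.
Weld metal: R_n/Ω = (1/2.0) × 0.6 × 480 × 2.828 × 190 × 10⁻³ = 77.37 kN.
Base metal (shear rupture): R_n/Ω = (1/2.0) × 0.6 × 410 × 6 × 190 × 10⁻³ = 140.2 kN.
Governing: weld metal.

R_n/Ω ≈ 77.4 kN (weld metal governs)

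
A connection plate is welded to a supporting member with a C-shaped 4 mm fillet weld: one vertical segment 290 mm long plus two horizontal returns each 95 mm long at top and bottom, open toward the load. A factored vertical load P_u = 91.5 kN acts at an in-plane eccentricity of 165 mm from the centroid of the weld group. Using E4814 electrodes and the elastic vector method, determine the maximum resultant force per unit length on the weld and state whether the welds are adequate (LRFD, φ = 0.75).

f_max ≈ 503 N/mm; adequate

E48XX → F_EXX = 480 MPa.
Total weld length L_w = 480 mm. Treat welds as unit-width lines.
Centroid: x̄ = 2×95×47.5 / 480 = 18.8 mm from the vertical weld.
Polar moment about centroid: J = I_x + I_y = [290³/12 + 2×95×145²] + [290×18.8² + 2(95³/12 + 95×28.7²)] = 6429000 mm³.
Direct shear f_v = P/L_w = 91.5×10³ / 480 = 190.6 N/mm (vertical).
Torsion M = P·e = 91.5×10³ × 165 = 15098000 N·mm.
Critical point at (x, y) = (76.2, 145) from centroid. f_tx = M·y/J = 340.5 N/mm; f_ty = M·x/J = 178.9 N/mm.
Resultant f_max = √[f_tx² + (f_v + f_ty)²] = √[340.5² + (190.6 + 178.9)²] = 502.5 N/mm.
Capacity per unit length: φr_n = 0.75 × 0.6 × 480 × (0.707 × 4) = 610.8 N/mm.
502.5 ≤ 610.8 → adequate.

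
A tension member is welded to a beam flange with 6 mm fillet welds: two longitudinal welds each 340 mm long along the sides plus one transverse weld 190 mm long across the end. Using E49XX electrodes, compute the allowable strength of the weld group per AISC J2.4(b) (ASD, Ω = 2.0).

E49XX → F_EXX = 490 MPa.
t_e = 0.707 × 6 = 4.242 mm.
R_nwl = 0.6 × 490 × 4.242 × 680 × 10⁻³ = 848.1 kN (longitudinal, 2 welds).
R_nwt = 0.6 × 490 × 4.242 × 190 × 10⁻³ = 237 kN (transverse, base value).
(i) R_nwl + R_nwt = 1085 kN; (ii) 0.85 R_nwl + 1.5 R_nwt = 1076 kN.
R_n = max = 1085 kN [governs: (i)]; R_n/Ω = 542.5 kN.

R_n/Ω ≈ 543 kN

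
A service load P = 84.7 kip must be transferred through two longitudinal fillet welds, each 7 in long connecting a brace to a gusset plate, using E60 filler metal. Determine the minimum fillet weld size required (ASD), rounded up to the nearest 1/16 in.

E60XX → F_EXX = 60 ksi.
Total weld length L = 14 in.
Required throat t_e = P × Ω / (0.6 F_EXX × L) = 84.7 × 2.0 / (0.6 × 60 × 14) = 0.3361 in.
Required leg w = t_e / 0.707 = 0.4754 in → use 1/2 in.

w = 1/2 in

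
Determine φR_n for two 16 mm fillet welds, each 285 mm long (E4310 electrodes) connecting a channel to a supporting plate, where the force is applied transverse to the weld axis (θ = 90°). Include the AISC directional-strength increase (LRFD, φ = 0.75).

E43XX → F_EXX = 430 MPa.
t_e = 0.707 × 16 = 11.31 mm; A_we = 11.31 × 570 = 6448 mm².
Directional factor: 1.0 + 0.5 sin^1.5(90°) = 1.5.
F_nw = 0.6 × 430 × 1.5 = 387 MPa.
φR_n = 0.75 × 387 × 6448 × 10⁻³ = 1871 kN.

φR_n ≈ 1870 kN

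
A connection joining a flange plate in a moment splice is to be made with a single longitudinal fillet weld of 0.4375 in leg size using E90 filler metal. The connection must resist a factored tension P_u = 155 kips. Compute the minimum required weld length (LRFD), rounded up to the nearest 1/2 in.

E90XX → F_EXX = 90 ksi.
Throat t_e = 0.707 × 0.4375 = 0.3093 in.
φr_n = 0.75 × 0.6 × 90 × 0.3093 = 12.53 kips/in.
L_req = P_u / φr_n = 155 / 12.53 = 12.37 in total.
Round up → use L = 12.5 in.

L = 12.5 in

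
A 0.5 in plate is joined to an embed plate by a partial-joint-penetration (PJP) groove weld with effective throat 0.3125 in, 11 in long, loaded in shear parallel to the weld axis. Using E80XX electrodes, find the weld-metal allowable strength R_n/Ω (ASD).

E80XX → F_EXX = 80 ksi.
Effective throat (given) t_e = 0.3125 in.
A_we = 0.3125 × 11 = 3.438 in².
F_nw = 0.6 F_EXX = 48 ksi.
R_n/Ω = (48 × 3.438) / 2.0 = 82.5 kip.

R_n/Ω ≈ 82.5 kip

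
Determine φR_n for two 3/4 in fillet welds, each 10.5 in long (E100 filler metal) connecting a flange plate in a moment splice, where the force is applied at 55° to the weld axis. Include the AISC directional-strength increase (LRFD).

φR_n ≈ 687 kips

E100XX → F_EXX = 100 ksi.
t_e = 0.707 × 0.75 = 0.5302 in; A_we = 0.5302 × 21 = 11.14 in².
Directional factor: 1.0 + 0.5 sin^1.5(55°) = 1.371.
F_nw = 0.6 × 100 × 1.371 = 82.24 ksi.
φR_n = 0.75 × 82.24 × 11.14 = 686.8 kips.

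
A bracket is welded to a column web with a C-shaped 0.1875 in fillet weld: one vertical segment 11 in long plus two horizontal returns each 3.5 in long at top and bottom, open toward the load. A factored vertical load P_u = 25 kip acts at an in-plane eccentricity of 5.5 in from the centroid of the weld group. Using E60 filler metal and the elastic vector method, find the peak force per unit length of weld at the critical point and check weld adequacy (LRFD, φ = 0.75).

E60XX → F_EXX = 60 ksi.
Total weld length L_w = 18 in. Treat welds as unit-width lines.
Centroid: x̄ = 2×3.5×1.75 / 18 = 0.6806 in from the vertical weld.
Polar moment about centroid: J = I_x + I_y = [11³/12 + 2×3.5×5.5²] + [11×0.6806² + 2(3.5³/12 + 3.5×1.069²)] = 342.9 in³.
Direct shear f_v = P/L_w = 25 / 18 = 1.389 kip/in (vertical).
Torsion M = P·e = 25 × 5.5 = 137.5 kip·in.
Critical point at (x, y) = (2.819, 5.5) from centroid. f_tx = M·y/J = 2.205 kip/in; f_ty = M·x/J = 1.131 kip/in.
Resultant f_max = √[f_tx² + (f_v + f_ty)²] = √[2.205² + (1.389 + 1.131)²] = 3.348 kip/in.
Capacity per unit length: φr_n = 0.75 × 0.6 × 60 × (0.707 × 0.1875) = 3.579 kip/in.
3.348 ≤ 3.579 → adequate.

f_max ≈ 3.35 kip/in; adequate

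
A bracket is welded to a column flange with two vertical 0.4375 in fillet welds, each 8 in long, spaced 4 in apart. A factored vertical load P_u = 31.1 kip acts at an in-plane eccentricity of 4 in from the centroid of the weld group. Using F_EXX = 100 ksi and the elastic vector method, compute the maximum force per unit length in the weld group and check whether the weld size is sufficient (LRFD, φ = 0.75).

Total weld length L_w = 16 in. Treat welds as unit-width lines.
Polar moment about centroid: J = 2[d³/12 + d(b/2)²] = 2[8³/12 + 8×2²] = 149.3 in³.
Direct shear f_v = P/L_w = 31.1 / 16 = 1.944 kip/in (vertical).
Torsion M = P·e = 31.1 × 4 = 124.4 kip·in.
Critical point at (x, y) = (2, 4) from centroid. f_tx = M·y/J = 3.332 kip/in; f_ty = M·x/J = 1.666 kip/in.
Resultant f_max = √[f_tx² + (f_v + f_ty)²] = √[3.332² + (1.944 + 1.666)²] = 4.913 kip/in.
Capacity per unit length: φr_n = 0.75 × 0.6 × 100 × (0.707 × 0.4375) = 13.92 kip/in.
4.913 ≤ 13.92 → adequate.

f_max ≈ 4.91 kip/in; adequate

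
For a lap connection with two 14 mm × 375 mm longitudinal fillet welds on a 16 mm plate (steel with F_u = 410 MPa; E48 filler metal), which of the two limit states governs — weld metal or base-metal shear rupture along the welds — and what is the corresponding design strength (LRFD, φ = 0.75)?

E48XX → F_EXX = 480 MPa.
t_e = 0.707 × 14 = 9.898 mm; L = 750 mm.
Weld metal: φR_n = 0.75 × 0.6 × 480 × 9.898 × 750 × 10⁻³ = 1603 kN.
Base metal (shear rupture): φR_n = 0.75 × 0.6 × 410 × 16 × 750 × 10⁻³ = 2214 kN.
Governing: weld metal.

φR_n ≈ 1600 kN (weld metal governs)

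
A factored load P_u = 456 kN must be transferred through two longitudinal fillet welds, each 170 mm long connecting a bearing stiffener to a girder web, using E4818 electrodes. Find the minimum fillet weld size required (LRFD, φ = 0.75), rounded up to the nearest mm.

w = 9 mm

E48XX → F_EXX = 480 MPa.
Total weld length L = 340 mm.
Required throat t_e = P_u / (φ × 0.6 F_EXX × L) = 456 / (0.75 × 0.6 × 480 × 340 × 10⁻³) = 6.209 mm.
Required leg w = t_e / 0.707 = 8.782 mm → use 9 mm.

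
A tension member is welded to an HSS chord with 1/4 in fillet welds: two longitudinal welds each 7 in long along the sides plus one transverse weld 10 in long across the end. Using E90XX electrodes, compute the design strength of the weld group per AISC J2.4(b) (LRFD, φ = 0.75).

E90XX → F_EXX = 90 ksi.
t_e = 0.707 × 0.25 = 0.1767 in.
R_nwl = 0.6 × 90 × 0.1767 × 14 = 133.6 kip (longitudinal, 2 welds).
R_nwt = 0.6 × 90 × 0.1767 × 10 = 95.44 kip (transverse, base value).
(i) R_nwl + R_nwt = 229.1 kip; (ii) 0.85 R_nwl + 1.5 R_nwt = 256.7 kip.
R_n = max = 256.7 kip [governs: (ii)]; φR_n = 192.6 kip.

φR_n ≈ 193 kip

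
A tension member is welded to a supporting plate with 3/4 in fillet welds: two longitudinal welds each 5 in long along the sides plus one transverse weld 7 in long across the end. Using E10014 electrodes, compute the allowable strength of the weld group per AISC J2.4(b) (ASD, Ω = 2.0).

E100XX → F_EXX = 100 ksi.
t_e = 0.707 × 0.75 = 0.5302 in.
R_nwl = 0.6 × 100 × 0.5302 × 10 = 318.2 kips (longitudinal, 2 welds).
R_nwt = 0.6 × 100 × 0.5302 × 7 = 222.7 kips (transverse, base value).
(i) R_nwl + R_nwt = 540.9 kips; (ii) 0.85 R_nwl + 1.5 R_nwt = 604.5 kips.
R_n = max = 604.5 kips [governs: (ii)]; R_n/Ω = 302.2 kips.

R_n/Ω ≈ 302 kips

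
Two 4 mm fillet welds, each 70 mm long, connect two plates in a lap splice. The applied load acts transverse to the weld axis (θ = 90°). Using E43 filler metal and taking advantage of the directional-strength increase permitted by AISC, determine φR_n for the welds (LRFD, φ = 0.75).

φR_n ≈ 115 kN

E43XX → F_EXX = 430 MPa.
t_e = 0.707 × 4 = 2.828 mm; A_we = 2.828 × 140 = 395.9 mm².
Directional factor: 1.0 + 0.5 sin^1.5(90°) = 1.5.
F_nw = 0.6 × 430 × 1.5 = 387 MPa.
φR_n = 0.75 × 387 × 395.9 × 10⁻³ = 114.9 kN.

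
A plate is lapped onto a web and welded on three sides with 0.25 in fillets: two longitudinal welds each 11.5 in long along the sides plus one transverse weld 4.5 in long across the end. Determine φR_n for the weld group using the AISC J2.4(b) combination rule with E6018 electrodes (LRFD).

E60XX → F_EXX = 60 ksi.
t_e = 0.707 × 0.25 = 0.1767 in.
R_nwl = 0.6 × 60 × 0.1767 × 23 = 146.3 kip (longitudinal, 2 welds).
R_nwt = 0.6 × 60 × 0.1767 × 4.5 = 28.63 kip (transverse, base value).
(i) R_nwl + R_nwt = 175 kip; (ii) 0.85 R_nwl + 1.5 R_nwt = 167.3 kip.
R_n = max = 175 kip [governs: (i)]; φR_n = 131.2 kip.

φR_n ≈ 131 kip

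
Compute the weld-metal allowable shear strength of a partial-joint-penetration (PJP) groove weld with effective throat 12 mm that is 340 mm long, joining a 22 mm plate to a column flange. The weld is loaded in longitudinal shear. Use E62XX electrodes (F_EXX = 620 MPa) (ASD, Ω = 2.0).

Effective throat (given) t_e = 12 mm.
A_we = 12 × 340 = 4080 mm².
F_nw = 0.6 F_EXX = 372 MPa.
R_n/Ω = (372 × 4080) / 2.0 × 10⁻³ = 758.9 kN.

R_n/Ω ≈ 759 kN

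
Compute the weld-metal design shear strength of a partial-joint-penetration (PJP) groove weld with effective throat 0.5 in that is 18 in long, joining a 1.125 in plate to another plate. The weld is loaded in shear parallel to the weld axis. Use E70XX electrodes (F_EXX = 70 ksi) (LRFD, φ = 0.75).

φR_n ≈ 284 kip

Effective throat (given) t_e = 0.5 in.
A_we = 0.5 × 18 = 9 in².
F_nw = 0.6 F_EXX = 42 ksi.
φR_n = 0.75 × 42 × 9 = 283.5 kip.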